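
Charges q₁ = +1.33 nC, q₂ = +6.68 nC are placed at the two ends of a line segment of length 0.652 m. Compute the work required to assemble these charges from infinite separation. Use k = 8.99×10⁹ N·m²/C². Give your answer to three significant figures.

1.23×10⁻⁷ J

The assembly work is the sum of pairwise potential energies, U = Σ_{i<j} kqᵢqⱼ/rᵢⱼ.
The separation is r = 0.652 m.
U = (1.23×10⁻⁷) = 1.23×10⁻⁷ J.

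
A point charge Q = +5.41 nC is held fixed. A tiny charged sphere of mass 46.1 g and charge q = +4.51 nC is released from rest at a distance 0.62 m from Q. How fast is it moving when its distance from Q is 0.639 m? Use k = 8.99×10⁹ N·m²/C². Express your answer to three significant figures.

6.76×10⁻⁴ m/s

Only the electrostatic force acts, so mechanical energy is conserved: ½mv² = U₁ − U₂ = kQq(1/r₁ − 1/r₂).
U₁ − U₂ = (8.99×10⁹ N·m²/C²)(5.41×10⁻⁹ C)(4.51×10⁻⁹ C)(1/0.620 − 1/0.639) = 1.05×10⁻⁸ J.
v = √(2·1.05×10⁻⁸/0.0461) = 6.76×10⁻⁴ m/s.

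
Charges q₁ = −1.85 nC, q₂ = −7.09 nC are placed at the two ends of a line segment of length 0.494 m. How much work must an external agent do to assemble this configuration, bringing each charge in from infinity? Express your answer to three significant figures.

The work to assemble the configuration equals its total potential energy, U = Σ kqᵢqⱼ/rᵢⱼ over all pairs.
The separation is r = 0.494 m.
U = (2.39×10⁻⁷) = 2.39×10⁻⁷ J.

2.39×10⁻⁷ J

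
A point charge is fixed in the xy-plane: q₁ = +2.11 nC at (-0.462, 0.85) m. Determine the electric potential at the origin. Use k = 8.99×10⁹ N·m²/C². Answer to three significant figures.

19.6 V

The total potential is the scalar sum of each charge's contribution, V = Σ kqᵢ/rᵢ.
Distances from the field point to each charge: r₁ = 0.967 m.
V = k[(2.11×10⁻⁹)/(0.967)] = 19.6 V.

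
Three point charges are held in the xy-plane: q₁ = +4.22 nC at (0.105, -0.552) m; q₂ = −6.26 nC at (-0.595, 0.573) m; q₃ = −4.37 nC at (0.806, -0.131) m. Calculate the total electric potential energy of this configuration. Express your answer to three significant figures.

-2.25×10⁻⁷ J

The work to assemble the configuration equals its total potential energy, U = Σ kqᵢqⱼ/rᵢⱼ over all pairs.
Pair separations: r₁₂ = 1.32 m, r₁₃ = 0.818 m, r₂₃ = 1.57 m.
U = (-1.79×10⁻⁷) + (-2.03×10⁻⁷) + (1.57×10⁻⁷) = -2.25×10⁻⁷ J.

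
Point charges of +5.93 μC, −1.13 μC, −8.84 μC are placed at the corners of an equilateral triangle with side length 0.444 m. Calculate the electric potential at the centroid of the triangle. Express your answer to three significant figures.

-1.42×10⁵ V

Electric potential is a scalar, so the contributions from each charge add algebraically: V = Σ kqᵢ/rᵢ.
The distance from each vertex to the centroid is a/√3 = 0.256 m.
V = k[(5.93×10⁻⁶)/(0.256) + (-1.13×10⁻⁶)/(0.256) + (-8.84×10⁻⁶)/(0.256)] = -1.42×10⁵ V.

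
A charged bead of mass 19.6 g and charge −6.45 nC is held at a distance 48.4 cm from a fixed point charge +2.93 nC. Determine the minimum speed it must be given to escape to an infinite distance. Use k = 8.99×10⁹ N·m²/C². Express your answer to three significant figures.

To just escape, total mechanical energy must reach zero at infinity: ½mv²_min + U = 0, so ½mv²_min = −U = |kQq|/r.
|U| = |kQq|/r = (8.99×10⁹ N·m²/C²)(2.93×10⁻⁹)(6.45×10⁻⁹)/(0.484) = 3.51×10⁻⁷ J.
v_min = √(2|U|/m) = √(2·3.51×10⁻⁷/0.0196) = 5.98×10⁻³ m/s.

5.98×10⁻³ m/s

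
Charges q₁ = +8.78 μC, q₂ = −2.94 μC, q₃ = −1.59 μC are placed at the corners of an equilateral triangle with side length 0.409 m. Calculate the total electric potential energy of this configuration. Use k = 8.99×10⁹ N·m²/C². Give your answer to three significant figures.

The assembly work is the sum of pairwise potential energies, U = Σ_{i<j} kqᵢqⱼ/rᵢⱼ.
All three pair separations equal the side length, 0.409 m.
U = (-0.567) + (-0.307) + (0.103) = -0.771 J.

-0.771 J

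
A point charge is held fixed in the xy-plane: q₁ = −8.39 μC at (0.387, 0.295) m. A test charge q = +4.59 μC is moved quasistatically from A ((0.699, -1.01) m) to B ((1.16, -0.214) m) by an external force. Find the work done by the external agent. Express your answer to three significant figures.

For quasistatic motion the external work equals the change in potential energy: W_ext = qΔV = q(V_B − V_A).
At A: distance to the source charge is 1.34 m; V_A = kq₁/r = -5.62×10⁴ V.
At B: distance to the source charge is 0.926 m; V_B = kq₁/r = -8.15×10⁴ V.
ΔV = V_B − V_A = -2.53×10⁴ V.
W_ext = qΔV = (4.59×10⁻⁶ C)(-2.53×10⁴ V) = -0.116 J.

-0.116 J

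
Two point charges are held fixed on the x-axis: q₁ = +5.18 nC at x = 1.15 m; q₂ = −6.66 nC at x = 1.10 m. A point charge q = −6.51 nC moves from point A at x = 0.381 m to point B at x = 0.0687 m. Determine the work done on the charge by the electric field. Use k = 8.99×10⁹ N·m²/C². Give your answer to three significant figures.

The work done by the electric force is W_field = −ΔU = −q(V_B − V_A) = q(V_A − V_B).
At A: distances to the source charges are 0.769 m, 0.719 m; V_A = Σ kqᵢ/rᵢ = -22.7 V.
At B: distances to the source charges are 1.08 m, 1.03 m; V_B = Σ kqᵢ/rᵢ = -15.0 V.
ΔV = V_B − V_A = 7.73 V.
W_field = −qΔV = −(-6.51×10⁻⁹ C)(7.73 V) = 5.03×10⁻⁸ J.

5.03×10⁻⁸ J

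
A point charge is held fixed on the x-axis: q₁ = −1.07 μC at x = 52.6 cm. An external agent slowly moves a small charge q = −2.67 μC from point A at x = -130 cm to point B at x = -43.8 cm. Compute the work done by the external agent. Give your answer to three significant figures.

For quasistatic motion the external work equals the change in potential energy: W_ext = qΔV = q(V_B − V_A).
At A: distance to the source charge is 1.83 m; V_A = kq₁/r = -5270 V.
At B: distance to the source charge is 0.964 m; V_B = kq₁/r = -9980 V.
ΔV = V_B − V_A = -4710 V.
W_ext = qΔV = (-2.67×10⁻⁶ C)(-4710 V) = 0.0126 J.

0.0126 J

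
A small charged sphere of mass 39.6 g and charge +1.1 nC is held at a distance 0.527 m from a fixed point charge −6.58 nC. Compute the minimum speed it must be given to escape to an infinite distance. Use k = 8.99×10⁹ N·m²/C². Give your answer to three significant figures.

2.50×10⁻³ m/s

To just escape, total mechanical energy must reach zero at infinity: ½mv²_min + U = 0, so ½mv²_min = −U = |kQq|/r.
|U| = |kQq|/r = (8.99×10⁹ N·m²/C²)(6.58×10⁻⁹)(1.10×10⁻⁹)/(0.527) = 1.23×10⁻⁷ J.
v_min = √(2|U|/m) = √(2·1.23×10⁻⁷/0.0396) = 2.50×10⁻³ m/s.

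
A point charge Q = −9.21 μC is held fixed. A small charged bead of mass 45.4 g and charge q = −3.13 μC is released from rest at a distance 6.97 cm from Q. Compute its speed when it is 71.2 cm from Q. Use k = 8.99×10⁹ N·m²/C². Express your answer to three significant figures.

Only the electrostatic force acts, so mechanical energy is conserved: ½mv² = U₁ − U₂ = kQq(1/r₁ − 1/r₂).
U₁ − U₂ = (8.99×10⁹ N·m²/C²)(-9.21×10⁻⁶ C)(-3.13×10⁻⁶ C)(1/0.0697 − 1/0.712) = 3.35 J.
v = √(2·3.35/0.0454) = 12.2 m/s.

12.2 m/s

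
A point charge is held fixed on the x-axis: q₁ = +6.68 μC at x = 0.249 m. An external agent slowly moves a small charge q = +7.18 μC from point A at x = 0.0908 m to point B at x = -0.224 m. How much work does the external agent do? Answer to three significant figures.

-1.81 J

For quasistatic motion the external work equals the change in potential energy: W_ext = qΔV = q(V_B − V_A).
At A: distance to the source charge is 0.158 m; V_A = kq₁/r = 3.80×10⁵ V.
At B: distance to the source charge is 0.473 m; V_B = kq₁/r = 1.27×10⁵ V.
ΔV = V_B − V_A = -2.53×10⁵ V.
W_ext = qΔV = (7.18×10⁻⁶ C)(-2.53×10⁵ V) = -1.81 J.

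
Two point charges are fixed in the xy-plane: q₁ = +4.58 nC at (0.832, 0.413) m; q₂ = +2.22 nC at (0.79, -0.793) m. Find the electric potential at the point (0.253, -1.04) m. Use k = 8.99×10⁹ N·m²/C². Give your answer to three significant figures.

60.1 V

The total potential is the scalar sum of each charge's contribution, V = Σ kqᵢ/rᵢ.
Distances from the field point to each charge: r₁ = 1.56 m, r₂ = 0.591 m.
V = k[(4.58×10⁻⁹)/(1.56) + (2.22×10⁻⁹)/(0.591)] = 60.1 V.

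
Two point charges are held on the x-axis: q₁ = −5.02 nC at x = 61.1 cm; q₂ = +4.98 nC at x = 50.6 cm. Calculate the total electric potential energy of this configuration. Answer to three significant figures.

The work to assemble the configuration equals its total potential energy, U = Σ kqᵢqⱼ/rᵢⱼ over all pairs.
Pair separations: r₁₂ = 0.105 m.
U = (-2.14×10⁻⁶) = -2.14×10⁻⁶ J.

-2.14×10⁻⁶ J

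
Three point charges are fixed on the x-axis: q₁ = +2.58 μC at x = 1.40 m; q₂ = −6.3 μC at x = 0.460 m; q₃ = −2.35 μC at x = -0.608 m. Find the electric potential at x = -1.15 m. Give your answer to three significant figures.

-6.51×10⁴ V

Electric potential is a scalar, so the contributions from each charge add algebraically: V = Σ kqᵢ/rᵢ.
Distances from the field point to each charge: r₁ = 2.55 m, r₂ = 1.61 m, r₃ = 0.542 m.
V = k[(2.58×10⁻⁶)/(2.55) + (-6.30×10⁻⁶)/(1.61) + (-2.35×10⁻⁶)/(0.542)] = -6.51×10⁴ V.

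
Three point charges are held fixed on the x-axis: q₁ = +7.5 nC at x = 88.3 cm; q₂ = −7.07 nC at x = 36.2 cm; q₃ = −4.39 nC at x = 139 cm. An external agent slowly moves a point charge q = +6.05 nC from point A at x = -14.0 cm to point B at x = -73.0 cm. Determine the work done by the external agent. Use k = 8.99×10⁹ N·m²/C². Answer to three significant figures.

3.11×10⁻⁷ J

For quasistatic motion the external work equals the change in potential energy: W_ext = qΔV = q(V_B − V_A).
At A: distances to the source charges are 1.02 m, 0.502 m, 1.53 m; V_A = Σ kqᵢ/rᵢ = -86.5 V.
At B: distances to the source charges are 1.61 m, 1.09 m, 2.12 m; V_B = Σ kqᵢ/rᵢ = -35.0 V.
ΔV = V_B − V_A = 51.5 V.
W_ext = qΔV = (6.05×10⁻⁹ C)(51.5 V) = 3.11×10⁻⁷ J.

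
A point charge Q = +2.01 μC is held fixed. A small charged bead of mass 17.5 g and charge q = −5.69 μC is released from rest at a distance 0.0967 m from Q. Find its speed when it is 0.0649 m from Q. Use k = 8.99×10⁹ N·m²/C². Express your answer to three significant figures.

Only the electrostatic force acts, so mechanical energy is conserved: ½mv² = U₁ − U₂ = kQq(1/r₁ − 1/r₂).
U₁ − U₂ = (8.99×10⁹ N·m²/C²)(2.01×10⁻⁶ C)(-5.69×10⁻⁶ C)(1/0.0967 − 1/0.0649) = 0.521 J.
v = √(2·0.521/0.0175) = 7.72 m/s.

7.72 m/s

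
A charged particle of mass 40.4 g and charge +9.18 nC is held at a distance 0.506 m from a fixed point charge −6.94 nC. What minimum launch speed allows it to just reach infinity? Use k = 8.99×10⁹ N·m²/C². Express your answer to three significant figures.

To just escape, total mechanical energy must reach zero at infinity: ½mv²_min + U = 0, so ½mv²_min = −U = |kQq|/r.
|U| = |kQq|/r = (8.99×10⁹ N·m²/C²)(6.94×10⁻⁹)(9.18×10⁻⁹)/(0.506) = 1.13×10⁻⁶ J.
v_min = √(2|U|/m) = √(2·1.13×10⁻⁶/0.0404) = 7.49×10⁻³ m/s.

7.49×10⁻³ m/s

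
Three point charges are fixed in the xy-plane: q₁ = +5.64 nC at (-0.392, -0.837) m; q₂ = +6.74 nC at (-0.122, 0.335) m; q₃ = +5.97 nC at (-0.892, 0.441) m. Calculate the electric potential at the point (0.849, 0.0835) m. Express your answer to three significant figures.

123 V

Electric potential is a scalar, so the contributions from each charge add algebraically: V = Σ kqᵢ/rᵢ.
Distances from the field point to each charge: r₁ = 1.55 m, r₂ = 1.00 m, r₃ = 1.78 m.
V = k[(5.64×10⁻⁹)/(1.55) + (6.74×10⁻⁹)/(1.00) + (5.97×10⁻⁹)/(1.78)] = 123 V.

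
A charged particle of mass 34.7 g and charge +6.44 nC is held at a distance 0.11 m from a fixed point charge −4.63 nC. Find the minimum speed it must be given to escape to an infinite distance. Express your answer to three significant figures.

0.0119 m/s

To just escape, total mechanical energy must reach zero at infinity: ½mv²_min + U = 0, so ½mv²_min = −U = |kQq|/r.
|U| = |kQq|/r = (8.99×10⁹ N·m²/C²)(4.63×10⁻⁹)(6.44×10⁻⁹)/(0.110) = 2.44×10⁻⁶ J.
v_min = √(2|U|/m) = √(2·2.44×10⁻⁶/0.0347) = 0.0119 m/s.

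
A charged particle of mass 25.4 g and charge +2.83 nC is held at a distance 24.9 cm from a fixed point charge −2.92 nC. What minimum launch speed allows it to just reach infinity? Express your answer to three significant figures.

To just escape, total mechanical energy must reach zero at infinity: ½mv²_min + U = 0, so ½mv²_min = −U = |kQq|/r.
|U| = |kQq|/r = (8.99×10⁹ N·m²/C²)(2.92×10⁻⁹)(2.83×10⁻⁹)/(0.249) = 2.98×10⁻⁷ J.
v_min = √(2|U|/m) = √(2·2.98×10⁻⁷/0.0254) = 4.85×10⁻³ m/s.

4.85×10⁻³ m/s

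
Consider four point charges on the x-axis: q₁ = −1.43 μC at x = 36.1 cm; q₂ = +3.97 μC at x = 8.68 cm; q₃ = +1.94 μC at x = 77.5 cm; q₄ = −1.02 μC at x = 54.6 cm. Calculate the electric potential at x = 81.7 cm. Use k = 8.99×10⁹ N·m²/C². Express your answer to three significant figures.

4.02×10⁵ V

Electric potential is a scalar, so the contributions from each charge add algebraically: V = Σ kqᵢ/rᵢ.
Distances from the field point to each charge: r₁ = 0.456 m, r₂ = 0.730 m, r₃ = 0.0420 m, r₄ = 0.271 m.
V = k[(-1.43×10⁻⁶)/(0.456) + (3.97×10⁻⁶)/(0.730) + (1.94×10⁻⁶)/(0.0420) + (-1.02×10⁻⁶)/(0.271)] = 4.02×10⁵ V.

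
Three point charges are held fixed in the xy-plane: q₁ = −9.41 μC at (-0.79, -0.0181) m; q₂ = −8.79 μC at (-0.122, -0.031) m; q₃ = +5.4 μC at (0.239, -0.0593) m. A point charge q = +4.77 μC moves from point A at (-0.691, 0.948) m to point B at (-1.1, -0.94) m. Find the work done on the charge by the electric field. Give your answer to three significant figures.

The work done by the electric force is W_field = −ΔU = −q(V_B − V_A) = q(V_A − V_B).
At A: distances to the source charges are 0.971 m, 1.13 m, 1.37 m; V_A = Σ kqᵢ/rᵢ = -1.21×10⁵ V.
At B: distances to the source charges are 0.973 m, 1.34 m, 1.60 m; V_B = Σ kqᵢ/rᵢ = -1.16×10⁵ V.
ΔV = V_B − V_A = 5610 V.
W_field = −qΔV = −(4.77×10⁻⁶ C)(5610 V) = -0.0268 J.

-0.0268 J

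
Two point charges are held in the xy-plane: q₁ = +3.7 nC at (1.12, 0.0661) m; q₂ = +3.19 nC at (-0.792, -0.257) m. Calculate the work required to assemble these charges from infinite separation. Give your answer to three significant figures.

5.47×10⁻⁸ J

The assembly work is the sum of pairwise potential energies, U = Σ_{i<j} kqᵢqⱼ/rᵢⱼ.
Pair separations: r₁₂ = 1.94 m.
U = (5.47×10⁻⁸) = 5.47×10⁻⁸ J.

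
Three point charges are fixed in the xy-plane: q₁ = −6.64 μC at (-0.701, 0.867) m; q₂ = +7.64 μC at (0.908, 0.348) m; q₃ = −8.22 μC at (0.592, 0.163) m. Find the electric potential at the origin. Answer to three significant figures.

The total potential is the scalar sum of each charge's contribution, V = Σ kqᵢ/rᵢ.
Distances from the field point to each charge: r₁ = 1.11 m, r₂ = 0.972 m, r₃ = 0.614 m.
V = k[(-6.64×10⁻⁶)/(1.11) + (7.64×10⁻⁶)/(0.972) + (-8.22×10⁻⁶)/(0.614)] = -1.03×10⁵ V.

-1.03×10⁵ V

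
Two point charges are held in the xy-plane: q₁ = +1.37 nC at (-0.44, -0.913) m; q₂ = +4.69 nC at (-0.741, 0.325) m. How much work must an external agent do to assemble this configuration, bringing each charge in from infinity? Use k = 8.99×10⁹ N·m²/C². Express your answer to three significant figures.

4.53×10⁻⁸ J

The assembly work is the sum of pairwise potential energies, U = Σ_{i<j} kqᵢqⱼ/rᵢⱼ.
Pair separations: r₁₂ = 1.27 m.
U = (4.53×10⁻⁸) = 4.53×10⁻⁸ J.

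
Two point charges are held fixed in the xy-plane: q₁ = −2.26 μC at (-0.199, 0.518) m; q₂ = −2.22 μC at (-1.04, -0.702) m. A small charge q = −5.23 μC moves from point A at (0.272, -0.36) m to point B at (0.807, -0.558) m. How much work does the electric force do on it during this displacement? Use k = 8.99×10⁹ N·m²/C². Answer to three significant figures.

The work done by the electric force is W_field = −ΔU = −q(V_B − V_A) = q(V_A − V_B).
At A: distances to the source charges are 0.996 m, 1.36 m; V_A = Σ kqᵢ/rᵢ = -3.51×10⁴ V.
At B: distances to the source charges are 1.47 m, 1.85 m; V_B = Σ kqᵢ/rᵢ = -2.46×10⁴ V.
ΔV = V_B − V_A = 1.05×10⁴ V.
W_field = −qΔV = −(-5.23×10⁻⁶ C)(1.05×10⁴ V) = 0.0552 J.

0.0552 J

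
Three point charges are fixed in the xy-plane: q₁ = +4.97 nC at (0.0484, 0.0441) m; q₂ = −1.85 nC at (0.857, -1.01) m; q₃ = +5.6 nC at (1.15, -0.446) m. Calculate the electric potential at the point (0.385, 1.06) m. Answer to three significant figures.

63.7 V

The total potential is the scalar sum of each charge's contribution, V = Σ kqᵢ/rᵢ.
Distances from the field point to each charge: r₁ = 1.07 m, r₂ = 2.12 m, r₃ = 1.69 m.
V = k[(4.97×10⁻⁹)/(1.07) + (-1.85×10⁻⁹)/(2.12) + (5.60×10⁻⁹)/(1.69)] = 63.7 V.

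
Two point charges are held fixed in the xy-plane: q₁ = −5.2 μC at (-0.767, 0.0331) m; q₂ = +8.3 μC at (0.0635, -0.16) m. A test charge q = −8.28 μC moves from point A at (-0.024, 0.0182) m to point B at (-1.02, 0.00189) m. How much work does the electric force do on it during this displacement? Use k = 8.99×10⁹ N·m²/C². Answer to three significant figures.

-3.55 J

The work done by the electric force is W_field = −ΔU = −q(V_B − V_A) = q(V_A − V_B).
At A: distances to the source charges are 0.743 m, 0.199 m; V_A = Σ kqᵢ/rᵢ = 3.13×10⁵ V.
At B: distances to the source charges are 0.255 m, 1.10 m; V_B = Σ kqᵢ/rᵢ = -1.15×10⁵ V.
ΔV = V_B − V_A = -4.28×10⁵ V.
W_field = −qΔV = −(-8.28×10⁻⁶ C)(-4.28×10⁵ V) = -3.55 J.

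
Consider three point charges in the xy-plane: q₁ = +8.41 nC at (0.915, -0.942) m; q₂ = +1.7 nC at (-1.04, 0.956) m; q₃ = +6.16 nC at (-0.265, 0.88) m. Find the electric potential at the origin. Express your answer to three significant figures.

129 V

The total potential is the scalar sum of each charge's contribution, V = Σ kqᵢ/rᵢ.
Distances from the field point to each charge: r₁ = 1.31 m, r₂ = 1.41 m, r₃ = 0.919 m.
V = k[(8.41×10⁻⁹)/(1.31) + (1.70×10⁻⁹)/(1.41) + (6.16×10⁻⁹)/(0.919)] = 129 V.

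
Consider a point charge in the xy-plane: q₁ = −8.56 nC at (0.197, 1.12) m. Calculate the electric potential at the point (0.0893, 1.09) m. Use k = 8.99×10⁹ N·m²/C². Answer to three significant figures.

Electric potential is a scalar, so the contributions from each charge add algebraically: V = Σ kqᵢ/rᵢ.
Distances from the field point to each charge: r₁ = 0.112 m.
V = k[(-8.56×10⁻⁹)/(0.112)] = -688 V.

-688 V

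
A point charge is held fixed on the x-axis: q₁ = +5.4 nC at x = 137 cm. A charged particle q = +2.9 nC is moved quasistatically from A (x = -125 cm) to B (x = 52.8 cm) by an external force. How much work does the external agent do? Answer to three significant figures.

For quasistatic motion the external work equals the change in potential energy: W_ext = qΔV = q(V_B − V_A).
At A: distance to the source charge is 2.62 m; V_A = kq₁/r = 18.5 V.
At B: distance to the source charge is 0.842 m; V_B = kq₁/r = 57.7 V.
ΔV = V_B − V_A = 39.1 V.
W_ext = qΔV = (2.90×10⁻⁹ C)(39.1 V) = 1.13×10⁻⁷ J.

1.13×10⁻⁷ J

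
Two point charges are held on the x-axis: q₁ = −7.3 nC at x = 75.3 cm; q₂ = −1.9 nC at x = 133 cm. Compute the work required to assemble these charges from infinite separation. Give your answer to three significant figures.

2.16×10⁻⁷ J

The assembly work is the sum of pairwise potential energies, U = Σ_{i<j} kqᵢqⱼ/rᵢⱼ.
Pair separations: r₁₂ = 0.577 m.
U = (2.16×10⁻⁷) = 2.16×10⁻⁷ J.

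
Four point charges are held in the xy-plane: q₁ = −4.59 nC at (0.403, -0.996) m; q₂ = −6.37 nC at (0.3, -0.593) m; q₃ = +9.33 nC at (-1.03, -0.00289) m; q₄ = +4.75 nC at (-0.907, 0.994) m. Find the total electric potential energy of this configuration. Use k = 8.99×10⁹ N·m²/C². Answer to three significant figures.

The assembly work is the sum of pairwise potential energies, U = Σ_{i<j} kqᵢqⱼ/rᵢⱼ.
Pair separations: r₁₂ = 0.416 m, r₁₃ = 1.74 m, r₁₄ = 2.38 m, r₂₃ = 1.46 m, r₂₄ = 1.99 m, r₃₄ = 1.00 m.
Summing all 6 pair terms gives U = 2.22×10⁻⁷ J.

2.22×10⁻⁷ J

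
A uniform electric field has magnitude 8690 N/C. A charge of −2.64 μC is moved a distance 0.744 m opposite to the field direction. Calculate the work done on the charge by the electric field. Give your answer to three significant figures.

0.0171 J

The potential change for a displacement 0.744 m opposite to the field direction is ΔV = +Ed = 6470 V.
W_field = −qΔV = 0.0171 J.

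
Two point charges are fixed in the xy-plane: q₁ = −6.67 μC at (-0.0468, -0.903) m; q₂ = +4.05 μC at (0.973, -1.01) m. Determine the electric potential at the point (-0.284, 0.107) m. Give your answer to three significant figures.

-3.61×10⁴ V

The total potential is the scalar sum of each charge's contribution, V = Σ kqᵢ/rᵢ.
Distances from the field point to each charge: r₁ = 1.04 m, r₂ = 1.68 m.
V = k[(-6.67×10⁻⁶)/(1.04) + (4.05×10⁻⁶)/(1.68)] = -3.61×10⁴ V.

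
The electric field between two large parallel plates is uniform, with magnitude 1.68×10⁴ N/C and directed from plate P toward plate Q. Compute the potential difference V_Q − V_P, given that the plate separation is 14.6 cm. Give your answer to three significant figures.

-2450 V

In a uniform field, potential decreases in the direction of E: ΔV = −E·d for a displacement d parallel to E.
Going from P to Q is a displacement of 14.6 cm along the field, so V_Q − V_P = −Ed = -2450 V.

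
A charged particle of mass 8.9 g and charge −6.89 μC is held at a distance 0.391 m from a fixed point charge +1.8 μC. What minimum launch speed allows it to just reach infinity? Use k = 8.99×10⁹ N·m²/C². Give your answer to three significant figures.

8.00 m/s

To just escape, total mechanical energy must reach zero at infinity: ½mv²_min + U = 0, so ½mv²_min = −U = |kQq|/r.
|U| = |kQq|/r = (8.99×10⁹ N·m²/C²)(1.80×10⁻⁶)(6.89×10⁻⁶)/(0.391) = 0.285 J.
v_min = √(2|U|/m) = √(2·0.285/8.90×10⁻³) = 8.00 m/s.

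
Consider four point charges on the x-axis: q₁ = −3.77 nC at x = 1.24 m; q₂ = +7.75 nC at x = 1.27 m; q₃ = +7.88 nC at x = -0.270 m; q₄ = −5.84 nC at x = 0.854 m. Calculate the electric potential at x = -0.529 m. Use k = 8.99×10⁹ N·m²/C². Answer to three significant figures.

The total potential is the scalar sum of each charge's contribution, V = Σ kqᵢ/rᵢ.
Distances from the field point to each charge: r₁ = 1.77 m, r₂ = 1.80 m, r₃ = 0.259 m, r₄ = 1.38 m.
V = k[(-3.77×10⁻⁹)/(1.77) + (7.75×10⁻⁹)/(1.80) + (7.88×10⁻⁹)/(0.259) + (-5.84×10⁻⁹)/(1.38)] = 255 V.

255 V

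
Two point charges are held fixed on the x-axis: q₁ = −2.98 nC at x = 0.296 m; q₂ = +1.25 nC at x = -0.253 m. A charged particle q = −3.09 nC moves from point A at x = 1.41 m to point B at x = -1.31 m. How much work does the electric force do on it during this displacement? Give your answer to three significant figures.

The work done by the electric force is W_field = −ΔU = −q(V_B − V_A) = q(V_A − V_B).
At A: distances to the source charges are 1.11 m, 1.66 m; V_A = Σ kqᵢ/rᵢ = -17.3 V.
At B: distances to the source charges are 1.61 m, 1.06 m; V_B = Σ kqᵢ/rᵢ = -6.05 V.
ΔV = V_B − V_A = 11.2 V.
W_field = −qΔV = −(-3.09×10⁻⁹ C)(11.2 V) = 3.47×10⁻⁸ J.

3.47×10⁻⁸ J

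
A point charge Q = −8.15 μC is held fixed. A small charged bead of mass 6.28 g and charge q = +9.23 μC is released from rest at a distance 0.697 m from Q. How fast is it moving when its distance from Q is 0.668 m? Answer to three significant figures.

Only the electrostatic force acts, so mechanical energy is conserved: ½mv² = U₁ − U₂ = kQq(1/r₁ − 1/r₂).
U₁ − U₂ = (8.99×10⁹ N·m²/C²)(-8.15×10⁻⁶ C)(9.23×10⁻⁶ C)(1/0.697 − 1/0.668) = 0.0421 J.
v = √(2·0.0421/6.28×10⁻³) = 3.66 m/s.

3.66 m/s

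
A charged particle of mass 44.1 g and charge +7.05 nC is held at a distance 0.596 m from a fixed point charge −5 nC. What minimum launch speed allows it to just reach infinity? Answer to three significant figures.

To just escape, total mechanical energy must reach zero at infinity: ½mv²_min + U = 0, so ½mv²_min = −U = |kQq|/r.
|U| = |kQq|/r = (8.99×10⁹ N·m²/C²)(5.00×10⁻⁹)(7.05×10⁻⁹)/(0.596) = 5.32×10⁻⁷ J.
v_min = √(2|U|/m) = √(2·5.32×10⁻⁷/0.0441) = 4.91×10⁻³ m/s.

4.91×10⁻³ m/s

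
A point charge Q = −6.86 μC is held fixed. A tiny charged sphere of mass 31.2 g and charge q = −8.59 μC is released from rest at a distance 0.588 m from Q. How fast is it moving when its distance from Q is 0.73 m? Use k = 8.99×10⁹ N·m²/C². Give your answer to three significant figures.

Only the electrostatic force acts, so mechanical energy is conserved: ½mv² = U₁ − U₂ = kQq(1/r₁ − 1/r₂).
U₁ − U₂ = (8.99×10⁹ N·m²/C²)(-6.86×10⁻⁶ C)(-8.59×10⁻⁶ C)(1/0.588 − 1/0.730) = 0.175 J.
v = √(2·0.175/0.0312) = 3.35 m/s.

3.35 m/s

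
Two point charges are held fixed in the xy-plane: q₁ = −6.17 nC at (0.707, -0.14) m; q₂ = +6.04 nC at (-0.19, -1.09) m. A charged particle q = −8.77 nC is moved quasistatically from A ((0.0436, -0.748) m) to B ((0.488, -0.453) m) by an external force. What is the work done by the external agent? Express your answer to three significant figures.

1.37×10⁻⁶ J

For quasistatic motion the external work equals the change in potential energy: W_ext = qΔV = q(V_B − V_A).
At A: distances to the source charges are 0.900 m, 0.414 m; V_A = Σ kqᵢ/rᵢ = 69.5 V.
At B: distances to the source charges are 0.382 m, 0.930 m; V_B = Σ kqᵢ/rᵢ = -86.8 V.
ΔV = V_B − V_A = -156 V.
W_ext = qΔV = (-8.77×10⁻⁹ C)(-156 V) = 1.37×10⁻⁶ J.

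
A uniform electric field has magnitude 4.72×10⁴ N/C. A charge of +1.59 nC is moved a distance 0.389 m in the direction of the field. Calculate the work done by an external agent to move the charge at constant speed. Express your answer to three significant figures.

-2.92×10⁻⁵ J

The potential change for a displacement 0.389 m in the direction of the field is ΔV = −Ed = -1.84×10⁴ V.
W_ext = qΔV = -2.92×10⁻⁵ J.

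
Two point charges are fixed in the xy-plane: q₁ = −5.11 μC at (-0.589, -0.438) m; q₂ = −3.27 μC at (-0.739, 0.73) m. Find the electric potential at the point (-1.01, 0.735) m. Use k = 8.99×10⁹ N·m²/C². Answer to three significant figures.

Electric potential is a scalar, so the contributions from each charge add algebraically: V = Σ kqᵢ/rᵢ.
Distances from the field point to each charge: r₁ = 1.25 m, r₂ = 0.271 m.
V = k[(-5.11×10⁻⁶)/(1.25) + (-3.27×10⁻⁶)/(0.271)] = -1.45×10⁵ V.

-1.45×10⁵ V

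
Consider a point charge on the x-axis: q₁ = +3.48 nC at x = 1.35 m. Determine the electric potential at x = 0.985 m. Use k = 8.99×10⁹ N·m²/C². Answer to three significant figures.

The total potential is the scalar sum of each charge's contribution, V = Σ kqᵢ/rᵢ.
V = k[(3.48×10⁻⁹)/(0.365)] = 85.7 V.

85.7 V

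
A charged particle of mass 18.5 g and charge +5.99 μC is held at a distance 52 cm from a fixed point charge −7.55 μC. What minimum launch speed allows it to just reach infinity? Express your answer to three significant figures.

To just escape, total mechanical energy must reach zero at infinity: ½mv²_min + U = 0, so ½mv²_min = −U = |kQq|/r.
|U| = |kQq|/r = (8.99×10⁹ N·m²/C²)(7.55×10⁻⁶)(5.99×10⁻⁶)/(0.520) = 0.782 J.
v_min = √(2|U|/m) = √(2·0.782/0.0185) = 9.19 m/s.

9.19 m/s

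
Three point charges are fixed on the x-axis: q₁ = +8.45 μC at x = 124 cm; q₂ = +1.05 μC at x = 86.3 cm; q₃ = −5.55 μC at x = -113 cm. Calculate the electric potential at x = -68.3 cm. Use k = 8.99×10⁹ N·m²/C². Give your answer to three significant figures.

The total potential is the scalar sum of each charge's contribution, V = Σ kqᵢ/rᵢ.
Distances from the field point to each charge: r₁ = 1.92 m, r₂ = 1.55 m, r₃ = 0.447 m.
V = k[(8.45×10⁻⁶)/(1.92) + (1.05×10⁻⁶)/(1.55) + (-5.55×10⁻⁶)/(0.447)] = -6.60×10⁴ V.

-6.60×10⁴ V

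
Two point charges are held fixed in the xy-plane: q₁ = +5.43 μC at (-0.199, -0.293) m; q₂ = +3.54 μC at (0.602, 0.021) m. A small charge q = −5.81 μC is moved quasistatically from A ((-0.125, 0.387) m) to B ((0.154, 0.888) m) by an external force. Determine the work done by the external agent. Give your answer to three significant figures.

0.222 J

For quasistatic motion the external work equals the change in potential energy: W_ext = qΔV = q(V_B − V_A).
At A: distances to the source charges are 0.684 m, 0.814 m; V_A = Σ kqᵢ/rᵢ = 1.10×10⁵ V.
At B: distances to the source charges are 1.23 m, 0.976 m; V_B = Σ kqᵢ/rᵢ = 7.22×10⁴ V.
ΔV = V_B − V_A = -3.83×10⁴ V.
W_ext = qΔV = (-5.81×10⁻⁶ C)(-3.83×10⁴ V) = 0.222 J.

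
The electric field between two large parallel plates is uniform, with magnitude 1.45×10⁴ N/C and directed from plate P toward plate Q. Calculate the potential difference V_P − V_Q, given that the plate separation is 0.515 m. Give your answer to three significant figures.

In a uniform field, potential decreases in the direction of E: ΔV = −E·d for a displacement d parallel to E.
Going from Q to P is a displacement of 0.515 m opposite to the field, so V_P − V_Q = +Ed = 7470 V.

7470 V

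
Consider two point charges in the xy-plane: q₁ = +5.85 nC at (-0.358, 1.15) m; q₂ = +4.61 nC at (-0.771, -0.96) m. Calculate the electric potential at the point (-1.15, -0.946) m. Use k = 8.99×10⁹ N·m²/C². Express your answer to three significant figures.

Electric potential is a scalar, so the contributions from each charge add algebraically: V = Σ kqᵢ/rᵢ.
Distances from the field point to each charge: r₁ = 2.24 m, r₂ = 0.379 m.
V = k[(5.85×10⁻⁹)/(2.24) + (4.61×10⁻⁹)/(0.379)] = 133 V.

133 V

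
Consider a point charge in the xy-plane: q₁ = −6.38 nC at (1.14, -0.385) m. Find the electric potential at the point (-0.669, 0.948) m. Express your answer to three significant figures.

Electric potential is a scalar, so the contributions from each charge add algebraically: V = Σ kqᵢ/rᵢ.
Distances from the field point to each charge: r₁ = 2.25 m.
V = k[(-6.38×10⁻⁹)/(2.25)] = -25.5 V.

-25.5 V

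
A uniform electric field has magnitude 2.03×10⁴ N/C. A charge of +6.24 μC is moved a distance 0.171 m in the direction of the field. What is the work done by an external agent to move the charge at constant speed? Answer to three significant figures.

The potential change for a displacement 0.171 m in the direction of the field is ΔV = −Ed = -3470 V.
W_ext = qΔV = -0.0217 J.

-0.0217 J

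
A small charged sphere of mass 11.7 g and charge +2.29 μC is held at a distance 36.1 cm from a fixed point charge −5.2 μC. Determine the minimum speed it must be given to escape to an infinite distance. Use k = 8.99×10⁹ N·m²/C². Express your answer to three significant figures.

7.12 m/s

To just escape, total mechanical energy must reach zero at infinity: ½mv²_min + U = 0, so ½mv²_min = −U = |kQq|/r.
|U| = |kQq|/r = (8.99×10⁹ N·m²/C²)(5.20×10⁻⁶)(2.29×10⁻⁶)/(0.361) = 0.297 J.
v_min = √(2|U|/m) = √(2·0.297/0.0117) = 7.12 m/s.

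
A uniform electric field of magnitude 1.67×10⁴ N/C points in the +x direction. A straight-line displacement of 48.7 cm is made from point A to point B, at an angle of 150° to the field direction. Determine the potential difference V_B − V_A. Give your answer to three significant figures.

7040 V

Only the component of displacement along E changes the potential: ΔV = −E·d·cosθ.
ΔV = −(1.67×10⁴ V/m)(0.487 m)cos150° = 7040 V.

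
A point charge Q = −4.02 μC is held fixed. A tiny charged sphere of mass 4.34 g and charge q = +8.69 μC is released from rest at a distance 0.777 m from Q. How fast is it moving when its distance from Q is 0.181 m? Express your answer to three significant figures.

Only the electrostatic force acts, so mechanical energy is conserved: ½mv² = U₁ − U₂ = kQq(1/r₁ − 1/r₂).
U₁ − U₂ = (8.99×10⁹ N·m²/C²)(-4.02×10⁻⁶ C)(8.69×10⁻⁶ C)(1/0.777 − 1/0.181) = 1.33 J.
v = √(2·1.33/4.34×10⁻³) = 24.8 m/s.

24.8 m/s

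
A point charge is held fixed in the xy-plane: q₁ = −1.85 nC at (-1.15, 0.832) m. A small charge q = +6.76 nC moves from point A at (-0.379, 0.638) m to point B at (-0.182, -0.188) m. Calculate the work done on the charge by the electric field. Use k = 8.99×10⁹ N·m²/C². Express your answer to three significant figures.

-6.15×10⁻⁸ J

The work done by the electric force is W_field = −ΔU = −q(V_B − V_A) = q(V_A − V_B).
At A: distance to the source charge is 0.795 m; V_A = kq₁/r = -20.9 V.
At B: distance to the source charge is 1.41 m; V_B = kq₁/r = -11.8 V.
ΔV = V_B − V_A = 9.09 V.
W_field = −qΔV = −(6.76×10⁻⁹ C)(9.09 V) = -6.15×10⁻⁸ J.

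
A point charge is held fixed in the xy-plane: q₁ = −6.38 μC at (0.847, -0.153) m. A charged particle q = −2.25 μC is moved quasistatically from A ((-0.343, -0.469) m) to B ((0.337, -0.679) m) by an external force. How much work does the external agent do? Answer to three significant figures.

0.0713 J

For quasistatic motion the external work equals the change in potential energy: W_ext = qΔV = q(V_B − V_A).
At A: distance to the source charge is 1.23 m; V_A = kq₁/r = -4.66×10⁴ V.
At B: distance to the source charge is 0.733 m; V_B = kq₁/r = -7.83×10⁴ V.
ΔV = V_B − V_A = -3.17×10⁴ V.
W_ext = qΔV = (-2.25×10⁻⁶ C)(-3.17×10⁴ V) = 0.0713 J.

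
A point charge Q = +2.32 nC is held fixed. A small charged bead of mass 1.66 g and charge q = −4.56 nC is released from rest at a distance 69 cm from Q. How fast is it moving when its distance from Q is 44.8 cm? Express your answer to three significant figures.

Only the electrostatic force acts, so mechanical energy is conserved: ½mv² = U₁ − U₂ = kQq(1/r₁ − 1/r₂).
U₁ − U₂ = (8.99×10⁹ N·m²/C²)(2.32×10⁻⁹ C)(-4.56×10⁻⁹ C)(1/0.690 − 1/0.448) = 7.45×10⁻⁸ J.
v = √(2·7.45×10⁻⁸/1.66×10⁻³) = 9.47×10⁻³ m/s.

9.47×10⁻³ m/s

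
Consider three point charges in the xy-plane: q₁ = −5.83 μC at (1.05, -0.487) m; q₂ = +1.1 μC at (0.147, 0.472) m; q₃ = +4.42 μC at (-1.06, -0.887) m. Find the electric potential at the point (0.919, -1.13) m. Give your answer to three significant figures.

Electric potential is a scalar, so the contributions from each charge add algebraically: V = Σ kqᵢ/rᵢ.
Distances from the field point to each charge: r₁ = 0.656 m, r₂ = 1.78 m, r₃ = 1.99 m.
V = k[(-5.83×10⁻⁶)/(0.656) + (1.10×10⁻⁶)/(1.78) + (4.42×10⁻⁶)/(1.99)] = -5.44×10⁴ V.

-5.44×10⁴ V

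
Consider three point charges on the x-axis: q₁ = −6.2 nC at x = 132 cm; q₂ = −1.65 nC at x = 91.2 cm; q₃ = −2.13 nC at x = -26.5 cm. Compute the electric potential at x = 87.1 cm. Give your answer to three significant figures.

Electric potential is a scalar, so the contributions from each charge add algebraically: V = Σ kqᵢ/rᵢ.
Distances from the field point to each charge: r₁ = 0.449 m, r₂ = 0.0410 m, r₃ = 1.14 m.
V = k[(-6.20×10⁻⁹)/(0.449) + (-1.65×10⁻⁹)/(0.0410) + (-2.13×10⁻⁹)/(1.14)] = -503 V.

-503 V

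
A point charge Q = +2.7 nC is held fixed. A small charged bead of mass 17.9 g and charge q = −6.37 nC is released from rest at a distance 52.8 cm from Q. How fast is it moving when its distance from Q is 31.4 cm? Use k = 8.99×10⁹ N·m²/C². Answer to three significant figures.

4.72×10⁻³ m/s

Only the electrostatic force acts, so mechanical energy is conserved: ½mv² = U₁ − U₂ = kQq(1/r₁ − 1/r₂).
U₁ − U₂ = (8.99×10⁹ N·m²/C²)(2.70×10⁻⁹ C)(-6.37×10⁻⁹ C)(1/0.528 − 1/0.314) = 2.00×10⁻⁷ J.
v = √(2·2.00×10⁻⁷/0.0179) = 4.72×10⁻³ m/s.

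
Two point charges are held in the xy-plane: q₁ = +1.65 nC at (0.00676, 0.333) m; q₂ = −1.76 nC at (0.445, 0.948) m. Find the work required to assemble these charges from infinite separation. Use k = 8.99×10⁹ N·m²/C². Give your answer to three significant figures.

-3.46×10⁻⁸ J

The assembly work is the sum of pairwise potential energies, U = Σ_{i<j} kqᵢqⱼ/rᵢⱼ.
Pair separations: r₁₂ = 0.755 m.
U = (-3.46×10⁻⁸) = -3.46×10⁻⁸ J.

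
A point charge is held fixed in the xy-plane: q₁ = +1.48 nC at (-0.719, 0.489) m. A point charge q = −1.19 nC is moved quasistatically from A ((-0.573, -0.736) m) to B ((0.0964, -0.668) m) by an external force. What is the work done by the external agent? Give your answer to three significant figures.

1.65×10⁻⁹ J

For quasistatic motion the external work equals the change in potential energy: W_ext = qΔV = q(V_B − V_A).
At A: distance to the source charge is 1.23 m; V_A = kq₁/r = 10.8 V.
At B: distance to the source charge is 1.42 m; V_B = kq₁/r = 9.40 V.
ΔV = V_B − V_A = -1.39 V.
W_ext = qΔV = (-1.19×10⁻⁹ C)(-1.39 V) = 1.65×10⁻⁹ J.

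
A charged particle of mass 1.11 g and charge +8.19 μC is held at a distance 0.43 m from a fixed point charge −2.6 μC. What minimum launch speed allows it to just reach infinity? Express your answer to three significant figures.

28.3 m/s

To just escape, total mechanical energy must reach zero at infinity: ½mv²_min + U = 0, so ½mv²_min = −U = |kQq|/r.
|U| = |kQq|/r = (8.99×10⁹ N·m²/C²)(2.60×10⁻⁶)(8.19×10⁻⁶)/(0.430) = 0.445 J.
v_min = √(2|U|/m) = √(2·0.445/1.11×10⁻³) = 28.3 m/s.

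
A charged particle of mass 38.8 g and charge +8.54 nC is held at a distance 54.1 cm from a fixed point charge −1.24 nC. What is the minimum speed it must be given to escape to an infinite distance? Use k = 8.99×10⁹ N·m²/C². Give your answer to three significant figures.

To just escape, total mechanical energy must reach zero at infinity: ½mv²_min + U = 0, so ½mv²_min = −U = |kQq|/r.
|U| = |kQq|/r = (8.99×10⁹ N·m²/C²)(1.24×10⁻⁹)(8.54×10⁻⁹)/(0.541) = 1.76×10⁻⁷ J.
v_min = √(2|U|/m) = √(2·1.76×10⁻⁷/0.0388) = 3.01×10⁻³ m/s.

3.01×10⁻³ m/s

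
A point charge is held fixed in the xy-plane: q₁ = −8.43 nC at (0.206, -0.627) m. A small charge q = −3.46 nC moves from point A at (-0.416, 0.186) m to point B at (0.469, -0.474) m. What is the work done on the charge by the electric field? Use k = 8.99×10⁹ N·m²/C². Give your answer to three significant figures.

The work done by the electric force is W_field = −ΔU = −q(V_B − V_A) = q(V_A − V_B).
At A: distance to the source charge is 1.02 m; V_A = kq₁/r = -74.0 V.
At B: distance to the source charge is 0.304 m; V_B = kq₁/r = -249 V.
ΔV = V_B − V_A = -175 V.
W_field = −qΔV = −(-3.46×10⁻⁹ C)(-175 V) = -6.06×10⁻⁷ J.

-6.06×10⁻⁷ J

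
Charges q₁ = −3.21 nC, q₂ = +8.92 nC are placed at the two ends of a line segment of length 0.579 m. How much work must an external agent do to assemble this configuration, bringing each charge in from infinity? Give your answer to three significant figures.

The assembly work is the sum of pairwise potential energies, U = Σ_{i<j} kqᵢqⱼ/rᵢⱼ.
The separation is r = 0.579 m.
U = (-4.45×10⁻⁷) = -4.45×10⁻⁷ J.

-4.45×10⁻⁷ J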